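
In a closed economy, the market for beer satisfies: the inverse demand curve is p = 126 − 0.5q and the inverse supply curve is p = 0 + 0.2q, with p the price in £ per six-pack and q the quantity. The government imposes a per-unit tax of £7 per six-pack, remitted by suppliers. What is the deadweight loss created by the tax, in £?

Deadweight loss = £35.

Inverting to q(p) form: qd = 252 − 2p; qs = 5p.
Without the tax, 252 − 2p = 5p gives 7p = 252, so p* = £36 and q* = 180.
With the tax collected from suppliers, supply shifts: qs = 5(p − 7).
New equilibrium: buyers pay £41, suppliers receive £34, q = 170. (Wedge: pb − ps = 7.)
Quantity falls by |ΔQ| = |180 − 170| = 10.
DWL = ½ · t · |ΔQ| = ½ · 7 · 10 = £35.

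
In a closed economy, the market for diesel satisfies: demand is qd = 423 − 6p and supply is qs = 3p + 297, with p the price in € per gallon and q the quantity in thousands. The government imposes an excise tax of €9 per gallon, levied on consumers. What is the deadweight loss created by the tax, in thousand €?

Deadweight loss = €81 thousand.

Without the tax, 423 − 6p = 3p + 297 gives 9p = 126, so p* = €14 and q* = 339.
With the tax collected from consumers, demand (in seller-price terms) shifts: qd = 423 − 6(p + 9).
New equilibrium: consumers pay €17, suppliers receive €8, q = 321. (Wedge: pb − ps = 9.)
Quantity falls by |ΔQ| = |339 − 321| = 18.
DWL = ½ · t · |ΔQ| = ½ · 9 · 18 = €81.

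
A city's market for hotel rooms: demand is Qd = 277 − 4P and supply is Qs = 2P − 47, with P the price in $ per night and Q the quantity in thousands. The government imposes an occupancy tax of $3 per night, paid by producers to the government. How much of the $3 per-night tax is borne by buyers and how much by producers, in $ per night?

Before the tax: set 277 − 4P = 2P − 47 → P* = $54, Q* = 61.
With the tax collected from producers, supply shifts: Qs = 2(P − 3) − 47.
New equilibrium: buyers pay $55, producers receive $52, Q = 57. (Wedge: Pb − Ps = 3.)
Burden on buyers: $1; on producers: $2. (They sum to $3.)
The less price-elastic side of the market bears the larger share of a per-unit tax.

Buyers bear $1 per night; producers bear $2 per night.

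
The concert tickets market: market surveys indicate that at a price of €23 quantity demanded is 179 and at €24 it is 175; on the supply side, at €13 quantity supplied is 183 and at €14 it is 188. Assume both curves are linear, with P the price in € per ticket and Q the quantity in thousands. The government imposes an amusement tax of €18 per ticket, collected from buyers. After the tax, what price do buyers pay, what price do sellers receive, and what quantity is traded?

Demand slope: (175 − 179)/(24 − 23) = -4, so Qd = 271 − 4P.
Supply slope: (188 − 183)/(14 − 13) = 5, so Qs = 5P + 118.
Before the tax: set 271 − 4P = 5P + 118 → P* = €17, Q* = 203.
With the tax collected from buyers, demand (in seller-price terms) shifts: Qd = 271 − 4(P + 18).
New equilibrium: buyers pay €27, sellers receive €9, Q = 163. (Wedge: Pb − Ps = 18.)

Buyers pay €27; sellers receive €9; quantity = 163.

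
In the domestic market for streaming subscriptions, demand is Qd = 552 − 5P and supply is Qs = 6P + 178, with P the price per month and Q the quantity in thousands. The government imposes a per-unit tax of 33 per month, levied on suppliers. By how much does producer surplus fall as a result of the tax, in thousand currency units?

Producer surplus falls by 5055 thousand.

Without the tax, 552 − 5P = 6P + 178 gives 11P = 374, so P* = 34 and Q* = 382.
With the tax collected from suppliers, supply shifts: Qs = 6(P − 33) + 178.
Solving gives Q = 292 with buyers paying 52 and suppliers receiving 19 (the 33 wedge).
ΔPS is the trapezoid between Q = 292 and Q = 382 of height 15: ½ · (382 + 292) · 15 = 5055.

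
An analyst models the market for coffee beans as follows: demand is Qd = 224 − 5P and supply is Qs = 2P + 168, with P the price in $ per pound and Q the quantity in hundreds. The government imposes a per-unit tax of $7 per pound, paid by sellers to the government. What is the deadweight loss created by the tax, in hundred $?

Without the tax, 224 − 5P = 2P + 168 gives 7P = 56, so P* = $8 and Q* = 184.
With the tax collected from sellers, supply shifts: Qs = 2(P − 7) + 168.
New equilibrium: buyers pay $10, sellers receive $3, Q = 174. (Wedge: Pb − Ps = 7.)
Quantity falls by |ΔQ| = |184 − 174| = 10.
DWL = ½ · t · |ΔQ| = ½ · 7 · 10 = $35.

Deadweight loss = $35 hundred.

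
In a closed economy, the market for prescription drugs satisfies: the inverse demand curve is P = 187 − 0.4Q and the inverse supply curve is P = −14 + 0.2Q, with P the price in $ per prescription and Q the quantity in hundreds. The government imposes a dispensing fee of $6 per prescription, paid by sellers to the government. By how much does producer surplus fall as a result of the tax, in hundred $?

Rewrite in direct form: Qd = 467.5 − 2.5P and Qs = 5P + 70.
Without the tax, 467.5 − 2.5P = 5P + 70 gives 7.5P = 397.5, so P* = $53 and Q* = 335.
With the tax collected from sellers, supply shifts: Qs = 5(P − 6) + 70.
Solving gives Q = 325 with buyers paying $57 and sellers receiving $51 (the $6 wedge).
ΔPS is the trapezoid between Q = 325 and Q = 335 of height $2: ½ · (335 + 325) · 2 = $660.

Producer surplus falls by $660 hundred.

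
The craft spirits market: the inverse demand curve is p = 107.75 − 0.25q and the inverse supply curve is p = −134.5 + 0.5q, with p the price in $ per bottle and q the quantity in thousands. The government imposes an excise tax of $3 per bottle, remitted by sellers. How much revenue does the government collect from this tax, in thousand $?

Inverting to q(p) form: qd = 431 − 4p; qs = 2p + 269.
Before the tax: set 431 − 4p = 2p + 269 → p* = $27, q* = 323.
With the tax collected from sellers, supply shifts: qs = 2(p − 3) + 269.
Solving gives q = 319 with consumers paying $28 and sellers receiving $25 (the $3 wedge).
Revenue = t · Q = 3 · 319 = $957.

Tax revenue = $957 thousand.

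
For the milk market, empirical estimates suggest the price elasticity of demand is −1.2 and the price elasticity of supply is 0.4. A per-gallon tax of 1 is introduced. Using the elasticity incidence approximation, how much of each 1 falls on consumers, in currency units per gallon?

Incidence ratio: consumers' share ≈ εs / (εs + |εd|) = 0.4 / (0.4 + 1.2) = 0.25.
So consumers bear ≈ 0.25 × 1 = 0.25; suppliers bear 0.75.

Consumers bear ≈ 0.25 per gallon.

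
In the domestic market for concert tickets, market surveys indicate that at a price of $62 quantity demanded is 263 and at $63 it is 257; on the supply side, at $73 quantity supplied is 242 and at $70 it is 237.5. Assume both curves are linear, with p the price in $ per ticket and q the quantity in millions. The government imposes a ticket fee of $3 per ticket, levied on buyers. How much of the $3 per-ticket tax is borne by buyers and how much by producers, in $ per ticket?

Buyers bear $0.6 per ticket; producers bear $2.4 per ticket.

Demand slope: (257 − 263)/(63 − 62) = -6, so qd = 635 − 6p.
Supply slope: (237.5 − 242)/(70 − 73) = 1.5, so qs = 1.5p + 132.5.
Without the tax, 635 − 6p = 1.5p + 132.5 gives 7.5p = 502.5, so p* = $67 and q* = 233.
With the tax collected from buyers, demand (in seller-price terms) shifts: qd = 635 − 6(p + 3).
New equilibrium: buyers pay $67.6, producers receive $64.6, q = 229.4. (Wedge: pb − ps = 3.)
Burden on buyers: $0.6; on producers: $2.4. (They sum to $3.)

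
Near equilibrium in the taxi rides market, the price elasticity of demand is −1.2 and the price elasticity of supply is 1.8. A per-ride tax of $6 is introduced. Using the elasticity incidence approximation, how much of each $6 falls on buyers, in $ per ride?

Incidence ratio: buyers' share ≈ εs / (εs + |εd|) = 1.8 / (1.8 + 1.2) = 0.6.
So buyers bear ≈ 0.6 × $6 = $3.6; sellers bear $2.4.

Buyers bear ≈ $3.6 per ride.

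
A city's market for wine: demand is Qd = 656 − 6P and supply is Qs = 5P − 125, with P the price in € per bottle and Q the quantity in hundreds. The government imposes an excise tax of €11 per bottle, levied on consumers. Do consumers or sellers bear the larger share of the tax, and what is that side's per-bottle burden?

Sellers bear the larger share: €6 per bottle.

Without the tax, 656 − 6P = 5P − 125 gives 11P = 781, so P* = €71 and Q* = 230.
With the tax collected from consumers, demand (in seller-price terms) shifts: Qd = 656 − 6(P + 11).
Solving gives Q = 200 with consumers paying €76 and sellers receiving €65 (the €11 wedge).
Per-bottle burden: consumers €5, sellers €6.
Sellers take the larger share because supply is less price-elastic here (demand slope 6 vs supply slope 5).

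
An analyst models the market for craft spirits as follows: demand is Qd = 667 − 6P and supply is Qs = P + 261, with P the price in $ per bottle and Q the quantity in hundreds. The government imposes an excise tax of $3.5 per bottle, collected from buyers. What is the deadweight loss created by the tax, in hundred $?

Without the tax, 667 − 6P = P + 261 gives 7P = 406, so P* = $58 and Q* = 319.
With the tax collected from buyers, demand (in seller-price terms) shifts: Qd = 667 − 6(P + 3.5).
Solving gives Q = 316 with buyers paying $58.5 and suppliers receiving $55 (the $3.5 wedge).
Quantity falls by |ΔQ| = |319 − 316| = 3.
DWL = ½ · t · |ΔQ| = ½ · 3.5 · 3 = $5.25.

Deadweight loss = $5.25 hundred.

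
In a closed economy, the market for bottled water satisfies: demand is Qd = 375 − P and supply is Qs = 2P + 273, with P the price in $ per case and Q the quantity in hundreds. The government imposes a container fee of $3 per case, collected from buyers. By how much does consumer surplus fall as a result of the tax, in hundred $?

Before the tax: set 375 − P = 2P + 273 → P* = $34, Q* = 341.
With the tax collected from buyers, demand (in seller-price terms) shifts: Qd = 375 − (P + 3).
Solving gives Q = 339 with buyers paying $36 and producers receiving $33 (the $3 wedge).
ΔCS is the trapezoid between Q = 339 and Q = 341 of height $2: ½ · (341 + 339) · 2 = $680.

Consumer surplus falls by $680 hundred.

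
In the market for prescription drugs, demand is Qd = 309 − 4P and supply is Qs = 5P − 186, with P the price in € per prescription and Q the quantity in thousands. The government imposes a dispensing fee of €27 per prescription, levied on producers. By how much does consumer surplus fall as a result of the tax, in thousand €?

Consumer surplus falls by €885 thousand.

Before the tax: set 309 − 4P = 5P − 186 → P* = €55, Q* = 89.
With the tax collected from producers, supply shifts: Qs = 5(P − 27) − 186.
Solving gives Q = 29 with consumers paying €70 and producers receiving €43 (the €27 wedge).
ΔCS is the trapezoid between Q = 29 and Q = 89 of height €15: ½ · (89 + 29) · 15 = €885.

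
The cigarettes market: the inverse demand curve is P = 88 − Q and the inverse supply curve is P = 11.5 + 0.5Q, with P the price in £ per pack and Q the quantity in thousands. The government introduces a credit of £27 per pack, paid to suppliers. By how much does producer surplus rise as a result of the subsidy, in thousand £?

Producer surplus rises by £540 thousand.

Rewrite in direct form: Qd = 88 − P and Qs = 2P − 23.
Before the subsidy: set 88 − P = 2P − 23 → P* = £37, Q* = 51.
With a per-unit subsidy paid to suppliers, each receives P + 27 per unit sold, so supply becomes Qs = 2(P + 27) − 23.
Solving gives Q = 69 with consumers paying £19 and suppliers receiving £46 (the £27 wedge).
ΔPS is the trapezoid between Q = 69 and Q = 51 of height £9: ½ · (51 + 69) · 9 = £540.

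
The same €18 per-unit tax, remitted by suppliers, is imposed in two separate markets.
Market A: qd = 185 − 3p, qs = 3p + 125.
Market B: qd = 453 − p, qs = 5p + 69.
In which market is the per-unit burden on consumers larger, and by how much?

Market B, by €6.

Market A: pre-tax p* = €10, q* = 155; post-tax q = 128; per-unit burden on consumers = €9.
Market B: pre-tax p* = €64, q* = 389; post-tax q = 374; per-unit burden on consumers = €15.
Difference: €9 vs €15 → market B is larger by €6.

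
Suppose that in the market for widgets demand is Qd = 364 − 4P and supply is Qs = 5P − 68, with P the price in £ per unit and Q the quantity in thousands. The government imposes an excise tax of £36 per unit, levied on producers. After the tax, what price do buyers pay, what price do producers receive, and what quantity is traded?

Before the tax: set 364 − 4P = 5P − 68 → P* = £48, Q* = 172.
With the tax collected from producers, supply shifts: Qs = 5(P − 36) − 68.
Solving gives Q = 92 with buyers paying £68 and producers receiving £32 (the £36 wedge).

Buyers pay £68; producers receive £32; quantity = 92.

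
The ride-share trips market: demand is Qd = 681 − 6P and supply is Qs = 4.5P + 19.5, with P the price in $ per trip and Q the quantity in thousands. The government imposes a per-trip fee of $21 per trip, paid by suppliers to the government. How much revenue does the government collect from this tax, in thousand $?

Without the tax, 681 − 6P = 4.5P + 19.5 gives 10.5P = 661.5, so P* = $63 and Q* = 303.
With the tax collected from suppliers, supply shifts: Qs = 4.5(P − 21) + 19.5.
Solving gives Q = 249 with consumers paying $72 and suppliers receiving $51 (the $21 wedge).
Revenue = t · Q = 21 · 249 = $5229.

Tax revenue = $5229 thousand.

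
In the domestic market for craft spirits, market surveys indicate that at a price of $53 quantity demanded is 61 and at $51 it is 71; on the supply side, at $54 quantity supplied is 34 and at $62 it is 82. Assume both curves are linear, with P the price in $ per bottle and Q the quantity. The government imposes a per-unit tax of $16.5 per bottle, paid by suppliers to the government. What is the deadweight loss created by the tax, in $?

Demand slope: (71 − 61)/(51 − 53) = -5, so Qd = 326 − 5P.
Supply slope: (82 − 34)/(62 − 54) = 6, so Qs = 6P − 290.
Without the tax, 326 − 5P = 6P − 290 gives 11P = 616, so P* = $56 and Q* = 46.
With the tax collected from suppliers, supply shifts: Qs = 6(P − 16.5) − 290.
Solving gives Q = 1 with buyers paying $65 and suppliers receiving $48.5 (the $16.5 wedge).
Quantity falls by |ΔQ| = |46 − 1| = 45.
DWL = ½ · t · |ΔQ| = ½ · 16.5 · 45 = $371.25.

Deadweight loss = $371.25.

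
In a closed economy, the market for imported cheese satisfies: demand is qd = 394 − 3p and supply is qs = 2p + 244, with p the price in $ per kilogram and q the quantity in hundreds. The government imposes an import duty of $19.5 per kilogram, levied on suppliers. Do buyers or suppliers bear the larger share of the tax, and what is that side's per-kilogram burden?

Suppliers bear the larger share: $11.7 per kilogram.

Without the tax, 394 − 3p = 2p + 244 gives 5p = 150, so p* = $30 and q* = 304.
With the tax collected from suppliers, supply shifts: qs = 2(p − 19.5) + 244.
Solving gives q = 280.6 with buyers paying $37.8 and suppliers receiving $18.3 (the $19.5 wedge).
Per-kilogram burden: buyers $7.8, suppliers $11.7.
Suppliers take the larger share because supply is less price-elastic here (demand slope 3 vs supply slope 2).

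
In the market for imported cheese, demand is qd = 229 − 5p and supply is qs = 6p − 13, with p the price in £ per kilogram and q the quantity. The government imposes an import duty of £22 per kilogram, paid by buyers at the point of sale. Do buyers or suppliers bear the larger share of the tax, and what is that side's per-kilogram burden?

Buyers bear the larger share: £12 per kilogram.

Before the tax: set 229 − 5p = 6p − 13 → p* = £22, q* = 119.
With the tax collected from buyers, demand (in seller-price terms) shifts: qd = 229 − 5(p + 22).
New equilibrium: buyers pay £34, suppliers receive £12, q = 59. (Wedge: pb − ps = 22.)
Per-kilogram burden: buyers £12, suppliers £10.
Buyers take the larger share because demand is less price-elastic here (demand slope 5 vs supply slope 6).
The less price-elastic side of the market bears the larger share of a per-unit tax.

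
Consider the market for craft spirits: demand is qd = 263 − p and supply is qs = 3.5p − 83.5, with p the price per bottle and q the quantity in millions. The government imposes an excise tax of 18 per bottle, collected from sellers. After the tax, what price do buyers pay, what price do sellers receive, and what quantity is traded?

Without the tax, 263 − p = 3.5p − 83.5 gives 4.5p = 346.5, so p* = 77 and q* = 186.
With the tax collected from sellers, supply shifts: qs = 3.5(p − 18) − 83.5.
Solving gives q = 172 with buyers paying 91 and sellers receiving 73 (the 18 wedge).

Buyers pay 91; sellers receive 73; quantity = 172.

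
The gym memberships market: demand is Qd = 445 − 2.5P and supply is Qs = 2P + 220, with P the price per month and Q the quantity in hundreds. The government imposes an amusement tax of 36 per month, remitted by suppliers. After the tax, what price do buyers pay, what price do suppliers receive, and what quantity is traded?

Buyers pay 66; suppliers receive 30; quantity = 280.

Without the tax, 445 − 2.5P = 2P + 220 gives 4.5P = 225, so P* = 50 and Q* = 320.
With the tax collected from suppliers, supply shifts: Qs = 2(P − 36) + 220.
Solving gives Q = 280 with buyers paying 66 and suppliers receiving 30 (the 36 wedge).
The less price-elastic side of the market bears the larger share of a per-unit tax.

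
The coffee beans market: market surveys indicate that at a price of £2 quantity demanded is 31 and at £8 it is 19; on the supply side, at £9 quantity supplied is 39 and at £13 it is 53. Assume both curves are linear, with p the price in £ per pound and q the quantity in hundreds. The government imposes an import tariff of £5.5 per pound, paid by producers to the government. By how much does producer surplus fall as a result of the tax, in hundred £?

Demand slope: (19 − 31)/(8 − 2) = -2, so qd = 35 − 2p.
Supply slope: (53 − 39)/(13 − 9) = 3.5, so qs = 3.5p + 7.5.
Before the tax: set 35 − 2p = 3.5p + 7.5 → p* = £5, q* = 25.
With the tax collected from producers, supply shifts: qs = 3.5(p − 5.5) + 7.5.
Solving gives q = 18 with buyers paying £8.5 and producers receiving £3 (the £5.5 wedge).
ΔPS is the trapezoid between Q = 18 and Q = 25 of height £2: ½ · (25 + 18) · 2 = £43.

Producer surplus falls by £43 hundred.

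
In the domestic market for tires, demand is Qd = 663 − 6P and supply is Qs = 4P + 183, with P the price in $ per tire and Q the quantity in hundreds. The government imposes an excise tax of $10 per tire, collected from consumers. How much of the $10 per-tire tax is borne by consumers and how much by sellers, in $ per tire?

Before the tax: set 663 − 6P = 4P + 183 → P* = $48, Q* = 375.
With the tax collected from consumers, demand (in seller-price terms) shifts: Qd = 663 − 6(P + 10).
Solving gives Q = 351 with consumers paying $52 and sellers receiving $42 (the $10 wedge).
Burden on consumers: $4; on sellers: $6. (They sum to $10.)
The less price-elastic side of the market bears the larger share of a per-unit tax.

Consumers bear $4 per tire; sellers bear $6 per tire.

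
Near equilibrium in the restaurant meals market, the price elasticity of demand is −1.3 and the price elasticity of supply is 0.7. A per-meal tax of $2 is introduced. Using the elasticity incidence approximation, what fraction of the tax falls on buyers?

Buyers' share ≈ 0.35.

Incidence ratio: buyers' share ≈ εs / (εs + |εd|) = 0.7 / (0.7 + 1.3) = 0.35.
Supply is the less elastic side, so buyers bear the smaller share.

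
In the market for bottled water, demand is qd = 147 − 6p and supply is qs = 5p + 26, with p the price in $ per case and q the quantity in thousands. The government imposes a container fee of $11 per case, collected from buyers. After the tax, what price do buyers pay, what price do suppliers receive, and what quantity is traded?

Buyers pay $16; suppliers receive $5; quantity = 51.

Before the tax: set 147 − 6p = 5p + 26 → p* = $11, q* = 81.
With the tax collected from buyers, demand (in seller-price terms) shifts: qd = 147 − 6(p + 11).
New equilibrium: buyers pay $16, suppliers receive $5, q = 51. (Wedge: pb − ps = 11.)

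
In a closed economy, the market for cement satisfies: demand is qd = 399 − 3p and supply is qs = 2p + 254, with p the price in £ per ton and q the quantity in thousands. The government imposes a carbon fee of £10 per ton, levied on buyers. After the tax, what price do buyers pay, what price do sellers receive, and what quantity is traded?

Buyers pay £33; sellers receive £23; quantity = 300.

Before the tax: set 399 − 3p = 2p + 254 → p* = £29, q* = 312.
With the tax collected from buyers, demand (in seller-price terms) shifts: qd = 399 − 3(p + 10).
Solving gives q = 300 with buyers paying £33 and sellers receiving £23 (the £10 wedge).
The less price-elastic side of the market bears the larger share of a per-unit tax.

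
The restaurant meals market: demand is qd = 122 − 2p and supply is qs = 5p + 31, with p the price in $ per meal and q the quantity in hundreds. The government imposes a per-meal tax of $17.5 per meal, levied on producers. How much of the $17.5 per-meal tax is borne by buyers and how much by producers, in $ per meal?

Buyers bear $12.5 per meal; producers bear $5 per meal.

Without the tax, 122 − 2p = 5p + 31 gives 7p = 91, so p* = $13 and q* = 96.
With the tax collected from producers, supply shifts: qs = 5(p − 17.5) + 31.
Solving gives q = 71 with buyers paying $25.5 and producers receiving $8 (the $17.5 wedge).
Burden on buyers: $12.5; on producers: $5. (They sum to $17.5.)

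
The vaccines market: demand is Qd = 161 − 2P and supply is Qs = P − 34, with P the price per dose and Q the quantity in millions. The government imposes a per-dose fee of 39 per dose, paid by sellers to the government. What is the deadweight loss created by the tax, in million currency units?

Deadweight loss = 507 million.

Without the tax, 161 − 2P = P − 34 gives 3P = 195, so P* = 65 and Q* = 31.
With the tax collected from sellers, supply shifts: Qs = (P − 39) − 34.
Solving gives Q = 5 with consumers paying 78 and sellers receiving 39 (the 39 wedge).
Quantity falls by |ΔQ| = |31 − 5| = 26.
DWL = ½ · t · |ΔQ| = ½ · 39 · 26 = 507.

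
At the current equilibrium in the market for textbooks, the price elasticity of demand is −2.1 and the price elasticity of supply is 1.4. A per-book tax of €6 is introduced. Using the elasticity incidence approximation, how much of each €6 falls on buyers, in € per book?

Buyers bear ≈ €2.4 per book.

Incidence ratio: buyers' share ≈ εs / (εs + |εd|) = 1.4 / (1.4 + 2.1) = 0.4.
So buyers bear ≈ 0.4 × €6 = €2.4; suppliers bear €3.6.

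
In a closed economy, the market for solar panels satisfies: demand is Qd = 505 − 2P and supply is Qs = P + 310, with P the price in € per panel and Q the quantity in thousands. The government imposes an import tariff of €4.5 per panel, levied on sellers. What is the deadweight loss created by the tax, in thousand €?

Deadweight loss = €6.75 thousand.

Without the tax, 505 − 2P = P + 310 gives 3P = 195, so P* = €65 and Q* = 375.
With the tax collected from sellers, supply shifts: Qs = (P − 4.5) + 310.
Solving gives Q = 372 with consumers paying €66.5 and sellers receiving €62 (the €4.5 wedge).
Quantity falls by |ΔQ| = |375 − 372| = 3.
DWL = ½ · t · |ΔQ| = ½ · 4.5 · 3 = €6.75.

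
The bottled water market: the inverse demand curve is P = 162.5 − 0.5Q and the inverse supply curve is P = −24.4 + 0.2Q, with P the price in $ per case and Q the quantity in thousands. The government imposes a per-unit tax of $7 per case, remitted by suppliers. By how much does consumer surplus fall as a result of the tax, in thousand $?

Consumer surplus falls by $1310 thousand.

Rewrite in direct form: Qd = 325 − 2P and Qs = 5P + 122.
Before the tax: set 325 − 2P = 5P + 122 → P* = $29, Q* = 267.
With the tax collected from suppliers, supply shifts: Qs = 5(P − 7) + 122.
Solving gives Q = 257 with consumers paying $34 and suppliers receiving $27 (the $7 wedge).
ΔCS is the trapezoid between Q = 257 and Q = 267 of height $5: ½ · (267 + 257) · 5 = $1310.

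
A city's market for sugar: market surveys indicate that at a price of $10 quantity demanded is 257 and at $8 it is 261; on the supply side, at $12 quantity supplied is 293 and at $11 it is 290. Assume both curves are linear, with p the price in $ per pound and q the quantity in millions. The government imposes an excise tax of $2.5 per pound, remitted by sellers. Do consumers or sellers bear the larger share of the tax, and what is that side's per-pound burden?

Consumers bear the larger share: $1.5 per pound.

Demand slope: (261 − 257)/(8 − 10) = -2, so qd = 277 − 2p.
Supply slope: (290 − 293)/(11 − 12) = 3, so qs = 3p + 257.
Without the tax, 277 − 2p = 3p + 257 gives 5p = 20, so p* = $4 and q* = 269.
With the tax collected from sellers, supply shifts: qs = 3(p − 2.5) + 257.
Solving gives q = 266 with consumers paying $5.5 and sellers receiving $3 (the $2.5 wedge).
Per-pound burden: consumers $1.5, sellers $1.
Consumers take the larger share because demand is less price-elastic here (demand slope 2 vs supply slope 3).
The less price-elastic side of the market bears the larger share of a per-unit tax.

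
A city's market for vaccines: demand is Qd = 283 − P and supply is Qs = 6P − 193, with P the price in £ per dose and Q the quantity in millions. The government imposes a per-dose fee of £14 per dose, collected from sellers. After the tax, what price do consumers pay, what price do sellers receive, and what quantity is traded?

Consumers pay £80; sellers receive £66; quantity = 203.

Before the tax: set 283 − P = 6P − 193 → P* = £68, Q* = 215.
With the tax collected from sellers, supply shifts: Qs = 6(P − 14) − 193.
Solving gives Q = 203 with consumers paying £80 and sellers receiving £66 (the £14 wedge).
The less price-elastic side of the market bears the larger share of a per-unit tax.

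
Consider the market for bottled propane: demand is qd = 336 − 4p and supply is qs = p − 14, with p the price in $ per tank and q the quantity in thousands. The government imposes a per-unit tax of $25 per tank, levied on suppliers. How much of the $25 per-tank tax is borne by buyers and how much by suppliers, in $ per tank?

Buyers bear $5 per tank; suppliers bear $20 per tank.

Before the tax: set 336 − 4p = p − 14 → p* = $70, q* = 56.
With the tax collected from suppliers, supply shifts: qs = (p − 25) − 14.
New equilibrium: buyers pay $75, suppliers receive $50, q = 36. (Wedge: pb − ps = 25.)
Burden on buyers: $5; on suppliers: $20. (They sum to $25.)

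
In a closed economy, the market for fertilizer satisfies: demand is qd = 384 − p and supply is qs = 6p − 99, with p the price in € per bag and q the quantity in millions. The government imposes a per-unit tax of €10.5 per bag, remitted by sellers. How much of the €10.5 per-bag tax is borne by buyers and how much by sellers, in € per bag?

Before the tax: set 384 − p = 6p − 99 → p* = €69, q* = 315.
With the tax collected from sellers, supply shifts: qs = 6(p − 10.5) − 99.
New equilibrium: buyers pay €78, sellers receive €67.5, q = 306. (Wedge: pb − ps = 10.5.)
Burden on buyers: €9; on sellers: €1.5. (They sum to €10.5.)

Buyers bear €9 per bag; sellers bear €1.5 per bag.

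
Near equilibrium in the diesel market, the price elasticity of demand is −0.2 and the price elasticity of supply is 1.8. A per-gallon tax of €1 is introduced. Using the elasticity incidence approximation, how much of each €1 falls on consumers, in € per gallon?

Incidence ratio: consumers' share ≈ εs / (εs + |εd|) = 1.8 / (1.8 + 0.2) = 0.9.
So consumers bear ≈ 0.9 × €1 = €0.9; suppliers bear €0.1.

Consumers bear ≈ €0.9 per gallon.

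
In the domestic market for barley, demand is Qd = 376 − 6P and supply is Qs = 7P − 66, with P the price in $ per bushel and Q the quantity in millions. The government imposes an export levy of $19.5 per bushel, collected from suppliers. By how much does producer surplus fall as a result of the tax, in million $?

Without the tax, 376 − 6P = 7P − 66 gives 13P = 442, so P* = $34 and Q* = 172.
With the tax collected from suppliers, supply shifts: Qs = 7(P − 19.5) − 66.
New equilibrium: buyers pay $44.5, suppliers receive $25, Q = 109. (Wedge: Pb − Ps = 19.5.)
ΔPS is the trapezoid between Q = 109 and Q = 172 of height $9: ½ · (172 + 109) · 9 = $1264.5.

Producer surplus falls by $1264.5 million.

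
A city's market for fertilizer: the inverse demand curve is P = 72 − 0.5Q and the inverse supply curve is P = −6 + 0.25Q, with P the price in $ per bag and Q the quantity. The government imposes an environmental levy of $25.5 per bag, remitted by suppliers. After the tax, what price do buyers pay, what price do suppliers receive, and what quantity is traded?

Inverting to Q(P) form: Qd = 144 − 2P; Qs = 4P + 24.
Before the tax: set 144 − 2P = 4P + 24 → P* = $20, Q* = 104.
With the tax collected from suppliers, supply shifts: Qs = 4(P − 25.5) + 24.
New equilibrium: buyers pay $37, suppliers receive $11.5, Q = 70. (Wedge: Pb − Ps = 25.5.)

Buyers pay $37; suppliers receive $11.5; quantity = 70.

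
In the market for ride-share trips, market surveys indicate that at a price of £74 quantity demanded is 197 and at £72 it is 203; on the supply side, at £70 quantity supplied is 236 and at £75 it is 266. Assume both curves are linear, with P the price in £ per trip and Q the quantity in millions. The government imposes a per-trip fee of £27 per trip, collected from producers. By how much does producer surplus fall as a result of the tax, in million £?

Demand slope: (203 − 197)/(72 − 74) = -3, so Qd = 419 − 3P.
Supply slope: (266 − 236)/(75 − 70) = 6, so Qs = 6P − 184.
Before the tax: set 419 − 3P = 6P − 184 → P* = £67, Q* = 218.
With the tax collected from producers, supply shifts: Qs = 6(P − 27) − 184.
New equilibrium: consumers pay £85, producers receive £58, Q = 164. (Wedge: Pb − Ps = 27.)
ΔPS is the trapezoid between Q = 164 and Q = 218 of height £9: ½ · (218 + 164) · 9 = £1719.

Producer surplus falls by £1719 million.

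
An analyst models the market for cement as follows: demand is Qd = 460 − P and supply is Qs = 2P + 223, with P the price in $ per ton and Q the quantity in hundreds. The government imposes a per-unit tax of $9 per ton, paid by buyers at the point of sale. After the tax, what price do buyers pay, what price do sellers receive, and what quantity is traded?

Without the tax, 460 − P = 2P + 223 gives 3P = 237, so P* = $79 and Q* = 381.
With the tax collected from buyers, demand (in seller-price terms) shifts: Qd = 460 − (P + 9).
Solving gives Q = 375 with buyers paying $85 and sellers receiving $76 (the $9 wedge).
The less price-elastic side of the market bears the larger share of a per-unit tax.

Buyers pay $85; sellers receive $76; quantity = 375.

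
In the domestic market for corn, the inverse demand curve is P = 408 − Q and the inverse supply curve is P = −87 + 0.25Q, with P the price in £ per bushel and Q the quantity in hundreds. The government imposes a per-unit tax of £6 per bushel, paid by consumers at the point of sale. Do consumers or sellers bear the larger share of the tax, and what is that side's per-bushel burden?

Rewrite in direct form: Qd = 408 − P and Qs = 4P + 348.
Without the tax, 408 − P = 4P + 348 gives 5P = 60, so P* = £12 and Q* = 396.
With the tax collected from consumers, demand (in seller-price terms) shifts: Qd = 408 − (P + 6).
New equilibrium: consumers pay £16.8, sellers receive £10.8, Q = 391.2. (Wedge: Pb − Ps = 6.)
Per-bushel burden: consumers £4.8, sellers £1.2.
Consumers take the larger share because demand is less price-elastic here (demand slope 1 vs supply slope 4).

Consumers bear the larger share: £4.8 per bushel.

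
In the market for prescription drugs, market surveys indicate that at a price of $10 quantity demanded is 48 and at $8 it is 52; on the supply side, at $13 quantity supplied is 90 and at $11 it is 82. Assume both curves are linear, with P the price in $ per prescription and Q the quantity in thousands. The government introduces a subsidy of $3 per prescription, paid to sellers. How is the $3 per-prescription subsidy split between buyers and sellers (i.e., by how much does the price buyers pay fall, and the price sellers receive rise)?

Demand slope: (52 − 48)/(8 − 10) = -2, so Qd = 68 − 2P.
Supply slope: (82 − 90)/(11 − 13) = 4, so Qs = 4P + 38.
Before the subsidy: set 68 − 2P = 4P + 38 → P* = $5, Q* = 58.
With a per-unit subsidy paid to sellers, each receives P + 3 per unit sold, so supply becomes Qs = 4(P + 3) + 38.
New equilibrium: buyers pay $3, sellers receive $6, Q = 62. (Wedge: Pb − Ps = −3.)
Gain to buyers: $2; to sellers: $1. (They sum to $3.)

Buyers gain $2 per prescription; sellers gain $1 per prescription.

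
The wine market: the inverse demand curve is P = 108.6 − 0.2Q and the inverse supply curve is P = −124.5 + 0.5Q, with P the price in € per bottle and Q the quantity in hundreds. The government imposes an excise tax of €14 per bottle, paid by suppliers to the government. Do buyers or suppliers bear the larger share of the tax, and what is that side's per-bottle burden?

Inverting to Q(P) form: Qd = 543 − 5P; Qs = 2P + 249.
Without the tax, 543 − 5P = 2P + 249 gives 7P = 294, so P* = €42 and Q* = 333.
With the tax collected from suppliers, supply shifts: Qs = 2(P − 14) + 249.
New equilibrium: buyers pay €46, suppliers receive €32, Q = 313. (Wedge: Pb − Ps = 14.)
Per-bottle burden: buyers €4, suppliers €10.
Suppliers take the larger share because supply is less price-elastic here (demand slope 5 vs supply slope 2).

Suppliers bear the larger share: €10 per bottle.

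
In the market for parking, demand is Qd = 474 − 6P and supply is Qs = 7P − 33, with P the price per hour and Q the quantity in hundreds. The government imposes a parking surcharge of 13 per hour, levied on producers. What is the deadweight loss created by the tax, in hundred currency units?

Deadweight loss = 273 hundred.

Without the tax, 474 − 6P = 7P − 33 gives 13P = 507, so P* = 39 and Q* = 240.
With the tax collected from producers, supply shifts: Qs = 7(P − 13) − 33.
New equilibrium: consumers pay 46, producers receive 33, Q = 198. (Wedge: Pb − Ps = 13.)
Quantity falls by |ΔQ| = |240 − 198| = 42.
DWL = ½ · t · |ΔQ| = ½ · 13 · 42 = 273.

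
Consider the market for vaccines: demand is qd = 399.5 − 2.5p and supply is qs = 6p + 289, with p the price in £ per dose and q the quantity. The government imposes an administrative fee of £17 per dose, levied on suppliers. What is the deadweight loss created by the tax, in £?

Deadweight loss = £255.

Without the tax, 399.5 − 2.5p = 6p + 289 gives 8.5p = 110.5, so p* = £13 and q* = 367.
With the tax collected from suppliers, supply shifts: qs = 6(p − 17) + 289.
New equilibrium: buyers pay £25, suppliers receive £8, q = 337. (Wedge: pb − ps = 17.)
Quantity falls by |ΔQ| = |367 − 337| = 30.
DWL = ½ · t · |ΔQ| = ½ · 17 · 30 = £255.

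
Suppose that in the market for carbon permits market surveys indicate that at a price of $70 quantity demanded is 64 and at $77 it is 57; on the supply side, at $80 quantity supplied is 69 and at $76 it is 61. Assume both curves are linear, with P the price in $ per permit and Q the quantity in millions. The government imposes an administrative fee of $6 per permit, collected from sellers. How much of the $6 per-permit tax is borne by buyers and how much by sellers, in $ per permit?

Demand slope: (57 − 64)/(77 − 70) = -1, so Qd = 134 − P.
Supply slope: (61 − 69)/(76 − 80) = 2, so Qs = 2P − 91.
Without the tax, 134 − P = 2P − 91 gives 3P = 225, so P* = $75 and Q* = 59.
With the tax collected from sellers, supply shifts: Qs = 2(P − 6) − 91.
New equilibrium: buyers pay $79, sellers receive $73, Q = 55. (Wedge: Pb − Ps = 6.)
Burden on buyers: $4; on sellers: $2. (They sum to $6.)

Buyers bear $4 per permit; sellers bear $2 per permit.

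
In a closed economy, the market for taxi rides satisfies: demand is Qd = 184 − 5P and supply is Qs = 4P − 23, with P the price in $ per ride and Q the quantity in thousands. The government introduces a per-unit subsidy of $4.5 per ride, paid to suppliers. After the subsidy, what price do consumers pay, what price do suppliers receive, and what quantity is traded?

Without the subsidy, 184 − 5P = 4P − 23 gives 9P = 207, so P* = $23 and Q* = 69.
With a per-unit subsidy paid to suppliers, each receives P + 4.5 per unit sold, so supply becomes Qs = 4(P + 4.5) − 23.
Solving gives Q = 79 with consumers paying $21 and suppliers receiving $25.5 (the $4.5 wedge).

Consumers pay $21; suppliers receive $25.5; quantity = 79.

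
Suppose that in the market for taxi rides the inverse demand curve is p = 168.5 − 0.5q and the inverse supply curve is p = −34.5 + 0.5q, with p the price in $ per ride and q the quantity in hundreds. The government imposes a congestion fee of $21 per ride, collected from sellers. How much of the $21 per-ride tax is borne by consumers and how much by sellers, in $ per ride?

Consumers bear $10.5 per ride; sellers bear $10.5 per ride.

Inverting to q(p) form: qd = 337 − 2p; qs = 2p + 69.
Before the tax: set 337 − 2p = 2p + 69 → p* = $67, q* = 203.
With the tax collected from sellers, supply shifts: qs = 2(p − 21) + 69.
Solving gives q = 182 with consumers paying $77.5 and sellers receiving $56.5 (the $21 wedge).
Burden on consumers: $10.5; on sellers: $10.5. (They sum to $21.)
The less price-elastic side of the market bears the larger share of a per-unit tax.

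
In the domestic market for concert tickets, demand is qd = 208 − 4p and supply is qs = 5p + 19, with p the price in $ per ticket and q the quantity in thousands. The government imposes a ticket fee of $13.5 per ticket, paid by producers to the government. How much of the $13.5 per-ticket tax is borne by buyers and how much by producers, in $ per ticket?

Before the tax: set 208 − 4p = 5p + 19 → p* = $21, q* = 124.
With the tax collected from producers, supply shifts: qs = 5(p − 13.5) + 19.
New equilibrium: buyers pay $28.5, producers receive $15, q = 94. (Wedge: pb − ps = 13.5.)
Burden on buyers: $7.5; on producers: $6. (They sum to $13.5.)
The less price-elastic side of the market bears the larger share of a per-unit tax.

Buyers bear $7.5 per ticket; producers bear $6 per ticket.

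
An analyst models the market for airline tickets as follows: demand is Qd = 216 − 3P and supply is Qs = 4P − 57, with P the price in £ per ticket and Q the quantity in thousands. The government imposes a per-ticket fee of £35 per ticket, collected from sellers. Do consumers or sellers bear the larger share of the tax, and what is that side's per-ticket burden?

Consumers bear the larger share: £20 per ticket.

Before the tax: set 216 − 3P = 4P − 57 → P* = £39, Q* = 99.
With the tax collected from sellers, supply shifts: Qs = 4(P − 35) − 57.
New equilibrium: consumers pay £59, sellers receive £24, Q = 39. (Wedge: Pb − Ps = 35.)
Per-ticket burden: consumers £20, sellers £15.
Consumers take the larger share because demand is less price-elastic here (demand slope 3 vs supply slope 4).
The less price-elastic side of the market bears the larger share of a per-unit tax.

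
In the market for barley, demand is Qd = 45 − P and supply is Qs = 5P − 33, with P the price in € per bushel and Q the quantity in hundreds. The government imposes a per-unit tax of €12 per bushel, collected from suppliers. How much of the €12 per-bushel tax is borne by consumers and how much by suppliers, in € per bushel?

Consumers bear €10 per bushel; suppliers bear €2 per bushel.

Without the tax, 45 − P = 5P − 33 gives 6P = 78, so P* = €13 and Q* = 32.
With the tax collected from suppliers, supply shifts: Qs = 5(P − 12) − 33.
Solving gives Q = 22 with consumers paying €23 and suppliers receiving €11 (the €12 wedge).
Burden on consumers: €10; on suppliers: €2. (They sum to €12.)
The less price-elastic side of the market bears the larger share of a per-unit tax.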